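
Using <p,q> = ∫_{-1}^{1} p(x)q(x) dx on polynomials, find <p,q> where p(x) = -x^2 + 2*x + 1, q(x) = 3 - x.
<p,q> = 8/3

Expand the product: p(x)·q(x) = x^3 - 5*x^2 + 5*x + 3.
∫_{-1}^{1} of each monomial x^k gives [2/(k+1) if k even, 0 if k odd]. Integrating term-by-term (or equivalently evaluating the antiderivative F(x) = x^4/4 - 5*x^3/3 + 5*x^2/2 + 3*x at the endpoints):
  F(1) − F(−1) = 49/12 − (17/12) = 8/3.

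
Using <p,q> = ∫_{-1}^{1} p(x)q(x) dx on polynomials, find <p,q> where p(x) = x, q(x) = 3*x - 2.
<p,q> = 2

Expand the product: p(x)·q(x) = 3*x^2 - 2*x.
∫_{-1}^{1} of each monomial x^k gives [2/(k+1) if k even, 0 if k odd]. Integrating term-by-term (or equivalently evaluating the antiderivative F(x) = x^3 - x^2 at the endpoints):
  F(1) − F(−1) = 0 − (-2) = 2.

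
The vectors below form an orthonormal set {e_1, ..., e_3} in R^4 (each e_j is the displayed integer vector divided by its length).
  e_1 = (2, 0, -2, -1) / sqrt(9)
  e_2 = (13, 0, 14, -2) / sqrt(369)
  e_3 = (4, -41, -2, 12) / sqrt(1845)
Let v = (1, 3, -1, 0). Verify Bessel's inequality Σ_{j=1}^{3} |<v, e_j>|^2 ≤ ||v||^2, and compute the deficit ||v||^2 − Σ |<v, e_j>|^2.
Σ |<v, e_j>|^2 = 46/5; ||v||^2 = 11; deficit = 9/5

Write each e_j = u_j / sqrt(<u_j, u_j>) where u_j is the displayed integer vector. Then <v, e_j> = <v, u_j> / sqrt(<u_j, u_j>), so |<v, e_j>|^2 = <v, u_j>^2 / <u_j, u_j>.
Coefficients: <v, e_1> = 4/sqrt(9), <v, e_2> = -1/sqrt(369), <v, e_3> = -117/sqrt(1845).
Square and sum: Σ |<v, e_j>|^2 = 46/5.
Compute ||v||^2 = v·v = 11.
Deficit = 11 − 46/5 = 9/5 ≥ 0, confirming Bessel's inequality. (The deficit equals ||v − Σ <v,e_j> e_j||^2, the squared distance from v to span{e_j}.)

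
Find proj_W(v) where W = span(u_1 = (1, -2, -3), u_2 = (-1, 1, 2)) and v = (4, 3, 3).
proj_W(v) = (8/3, 13/3, 5/3)

Set up U = [u_1 | ... | u_2] ∈ R^(3×2). The projector onto W = col(U) is P = U (U^T U)^(-1) U^T.
Compute U^T U =
  [14, -9]
  [-9, 6],
and U^T v = (-11, 5).
Solve U^T U · c = U^T v for the coefficients: c = (-7, -29/3). The projection is proj_W(v) = U c.
Check: (v - proj_W(v)) · u_1 = 0  (should be 0).
Check: (v - proj_W(v)) · u_2 = 0  (should be 0).
Result: proj_W(v) = (8/3, 13/3, 5/3).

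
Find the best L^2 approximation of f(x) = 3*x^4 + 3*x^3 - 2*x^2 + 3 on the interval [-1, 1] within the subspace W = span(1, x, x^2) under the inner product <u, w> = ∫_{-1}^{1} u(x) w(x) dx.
g(x) = 4*x^2/7 + 9*x/5 + 96/35

The best approximation g ∈ W is the orthogonal projection of f onto W. Writing g = a_0 + a_1 x + a_2 x^2, the coefficients solve the normal equations G · a = b where
  G_{ij} = <φ_i, φ_j> and b_i = <f, φ_i>, with φ_0 = 1, φ_1 = x, φ_2 = x^2.
G =
  [2, 0, 2/3]
  [0, 2/3, 0]
  [2/3, 0, 2/5],
b = (88/15, 6/5, 72/35).
Solving gives a_0 = 96/35, a_1 = 9/5, a_2 = 4/7, so
  g(x) = 4*x^2/7 + 9*x/5 + 96/35.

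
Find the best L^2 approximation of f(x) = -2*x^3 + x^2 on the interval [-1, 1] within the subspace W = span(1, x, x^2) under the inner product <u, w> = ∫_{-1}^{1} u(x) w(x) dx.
g(x) = x^2 - 6*x/5

The best approximation g ∈ W is the orthogonal projection of f onto W. Writing g = a_0 + a_1 x + a_2 x^2, the coefficients solve the normal equations G · a = b where
  G_{ij} = <φ_i, φ_j> and b_i = <f, φ_i>, with φ_0 = 1, φ_1 = x, φ_2 = x^2.
G =
  [2, 0, 2/3]
  [0, 2/3, 0]
  [2/3, 0, 2/5],
b = (2/3, -4/5, 2/5).
Solving gives a_0 = 0, a_1 = -6/5, a_2 = 1, so
  g(x) = x^2 - 6*x/5.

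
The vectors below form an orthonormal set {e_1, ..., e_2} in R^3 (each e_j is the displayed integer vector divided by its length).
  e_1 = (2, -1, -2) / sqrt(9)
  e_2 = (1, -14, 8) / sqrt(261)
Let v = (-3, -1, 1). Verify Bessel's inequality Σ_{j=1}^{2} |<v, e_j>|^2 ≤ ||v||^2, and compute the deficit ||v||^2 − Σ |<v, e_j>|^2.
Σ |<v, e_j>|^2 = 198/29; ||v||^2 = 11; deficit = 121/29

Write each e_j = u_j / sqrt(<u_j, u_j>) where u_j is the displayed integer vector. Then <v, e_j> = <v, u_j> / sqrt(<u_j, u_j>), so |<v, e_j>|^2 = <v, u_j>^2 / <u_j, u_j>.
Coefficients: <v, e_1> = -7/sqrt(9), <v, e_2> = 19/sqrt(261).
Square and sum: Σ |<v, e_j>|^2 = 198/29.
Compute ||v||^2 = v·v = 11.
Deficit = 11 − 198/29 = 121/29 ≥ 0, confirming Bessel's inequality. (The deficit equals ||v − Σ <v,e_j> e_j||^2, the squared distance from v to span{e_j}.)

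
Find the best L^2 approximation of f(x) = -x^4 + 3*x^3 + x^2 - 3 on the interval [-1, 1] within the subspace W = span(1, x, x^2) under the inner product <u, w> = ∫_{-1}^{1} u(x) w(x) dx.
g(x) = x^2/7 + 9*x/5 - 102/35

The best approximation g ∈ W is the orthogonal projection of f onto W. Writing g = a_0 + a_1 x + a_2 x^2, the coefficients solve the normal equations G · a = b where
  G_{ij} = <φ_i, φ_j> and b_i = <f, φ_i>, with φ_0 = 1, φ_1 = x, φ_2 = x^2.
G =
  [2, 0, 2/3]
  [0, 2/3, 0]
  [2/3, 0, 2/5],
b = (-86/15, 6/5, -66/35).
Solving gives a_0 = -102/35, a_1 = 9/5, a_2 = 1/7, so
  g(x) = x^2/7 + 9*x/5 - 102/35.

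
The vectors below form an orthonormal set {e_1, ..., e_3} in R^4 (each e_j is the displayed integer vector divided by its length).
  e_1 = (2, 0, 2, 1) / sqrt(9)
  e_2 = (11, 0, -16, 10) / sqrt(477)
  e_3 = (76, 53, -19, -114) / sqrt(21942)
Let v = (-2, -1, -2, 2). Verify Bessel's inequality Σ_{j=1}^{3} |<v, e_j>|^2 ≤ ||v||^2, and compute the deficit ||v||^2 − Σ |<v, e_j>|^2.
Σ |<v, e_j>|^2 = 5381/414; ||v||^2 = 13; deficit = 1/414

Write each e_j = u_j / sqrt(<u_j, u_j>) where u_j is the displayed integer vector. Then <v, e_j> = <v, u_j> / sqrt(<u_j, u_j>), so |<v, e_j>|^2 = <v, u_j>^2 / <u_j, u_j>.
Coefficients: <v, e_1> = -6/sqrt(9), <v, e_2> = 30/sqrt(477), <v, e_3> = -395/sqrt(21942).
Square and sum: Σ |<v, e_j>|^2 = 5381/414.
Compute ||v||^2 = v·v = 13.
Deficit = 13 − 5381/414 = 1/414 ≥ 0, confirming Bessel's inequality. (The deficit equals ||v − Σ <v,e_j> e_j||^2, the squared distance from v to span{e_j}.)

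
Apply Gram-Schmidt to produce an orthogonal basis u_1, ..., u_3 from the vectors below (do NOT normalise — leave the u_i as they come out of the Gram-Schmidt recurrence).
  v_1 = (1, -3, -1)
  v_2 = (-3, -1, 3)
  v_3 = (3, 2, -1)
Orthogonal basis:
  u_1 = (1, -3, -1)
  u_2 = (-30/11, -20/11, 30/11)
  u_3 = (1, 0, 1)

Apply the Gram-Schmidt recurrence
  u_1 = v_1
  u_i = v_i − Σ_{j<i} ((v_i · u_j) / (u_j · u_j)) · u_j.

Step by step this gives:
  u_1 = (1, -3, -1)
  u_2 = (-30/11, -20/11, 30/11)
  u_3 = (1, 0, 1)

Orthogonality check:
  u_2 · u_1 = 0 (should be 0)
  u_3 · u_1 = 0 (should be 0)
  u_3 · u_2 = 0 (should be 0)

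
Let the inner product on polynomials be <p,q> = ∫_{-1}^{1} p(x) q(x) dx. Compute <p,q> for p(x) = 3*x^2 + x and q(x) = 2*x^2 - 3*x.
<p,q> = 2/5

Expand the product: p(x)·q(x) = 6*x^4 - 7*x^3 - 3*x^2.
∫_{-1}^{1} of each monomial x^k gives [2/(k+1) if k even, 0 if k odd]. Integrating term-by-term (or equivalently evaluating the antiderivative F(x) = 6*x^5/5 - 7*x^4/4 - x^3 at the endpoints):
  F(1) − F(−1) = -31/20 − (-39/20) = 2/5.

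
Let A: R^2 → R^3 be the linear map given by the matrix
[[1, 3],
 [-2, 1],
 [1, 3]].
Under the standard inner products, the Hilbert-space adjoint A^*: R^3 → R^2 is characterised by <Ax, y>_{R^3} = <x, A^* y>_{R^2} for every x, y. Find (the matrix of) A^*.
A^* = A^T =
[[1, -2, 1],
 [3, 1, 3]]

For real matrices with standard dot products, the defining identity <Ax, y> = <x, A^* y> gives (Ax)^T y = x^T (A^*) y, i.e. x^T A^T y = x^T (A^*) y. Since this holds for all x, y, we must have A^* = A^T. Therefore
A^* =
[[1, -2, 1],
 [3, 1, 3]].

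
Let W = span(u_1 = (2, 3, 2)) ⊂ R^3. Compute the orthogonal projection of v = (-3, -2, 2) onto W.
proj_W(v) = (-16/17, -24/17, -16/17)

Set up U = [u_1 | ... | u_1] ∈ R^(3×1). The projector onto W = col(U) is P = U (U^T U)^(-1) U^T.
Compute U^T U =
  [17],
and U^T v = (-8).
Solve U^T U · c = U^T v for the coefficients: c = (-8/17). The projection is proj_W(v) = U c.
Check: (v - proj_W(v)) · u_1 = 0  (should be 0).
Result: proj_W(v) = (-16/17, -24/17, -16/17).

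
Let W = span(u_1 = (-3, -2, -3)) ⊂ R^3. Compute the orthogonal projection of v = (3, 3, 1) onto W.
proj_W(v) = (27/11, 18/11, 27/11)

Set up U = [u_1 | ... | u_1] ∈ R^(3×1). The projector onto W = col(U) is P = U (U^T U)^(-1) U^T.
Compute U^T U =
  [22],
and U^T v = (-18).
Solve U^T U · c = U^T v for the coefficients: c = (-9/11). The projection is proj_W(v) = U c.
Check: (v - proj_W(v)) · u_1 = 0  (should be 0).
Result: proj_W(v) = (27/11, 18/11, 27/11).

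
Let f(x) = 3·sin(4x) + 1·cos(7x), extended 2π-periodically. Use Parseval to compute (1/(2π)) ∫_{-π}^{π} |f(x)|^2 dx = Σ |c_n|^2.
Σ |c_n|^2 = 5

Expand |f|^2 and use orthogonality of {sin(nx), cos(mx)} on [-π, π]:
  ∫_{-π}^{π} sin(nx)^2 dx = π, ∫ cos(mx)^2 dx = π, and cross terms integrate to 0.
So ∫_{-π}^{π} f(x)^2 dx = 3^2 · π + 1^2 · π = (9 + 1)π.
Divide by 2π: (9 + 1)/2 = 5.
By Parseval, this equals Σ |c_n|^2.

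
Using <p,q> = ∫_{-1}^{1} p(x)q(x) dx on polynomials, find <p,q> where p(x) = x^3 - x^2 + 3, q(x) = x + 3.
<p,q> = 82/5

Expand the product: p(x)·q(x) = x^4 + 2*x^3 - 3*x^2 + 3*x + 9.
∫_{-1}^{1} of each monomial x^k gives [2/(k+1) if k even, 0 if k odd]. Integrating term-by-term (or equivalently evaluating the antiderivative F(x) = x^5/5 + x^4/2 - x^3 + 3*x^2/2 + 9*x at the endpoints):
  F(1) − F(−1) = 51/5 − (-31/5) = 82/5.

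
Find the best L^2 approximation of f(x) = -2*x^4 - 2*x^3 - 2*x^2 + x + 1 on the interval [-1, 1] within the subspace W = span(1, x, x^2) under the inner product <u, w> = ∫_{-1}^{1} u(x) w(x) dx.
g(x) = -26*x^2/7 - x/5 + 41/35

The best approximation g ∈ W is the orthogonal projection of f onto W. Writing g = a_0 + a_1 x + a_2 x^2, the coefficients solve the normal equations G · a = b where
  G_{ij} = <φ_i, φ_j> and b_i = <f, φ_i>, with φ_0 = 1, φ_1 = x, φ_2 = x^2.
G =
  [2, 0, 2/3]
  [0, 2/3, 0]
  [2/3, 0, 2/5],
b = (-2/15, -2/15, -74/105).
Solving gives a_0 = 41/35, a_1 = -1/5, a_2 = -26/7, so
  g(x) = -26*x^2/7 - x/5 + 41/35.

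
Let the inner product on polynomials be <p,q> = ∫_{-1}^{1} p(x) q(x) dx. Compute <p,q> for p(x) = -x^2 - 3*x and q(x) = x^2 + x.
<p,q> = -12/5

Expand the product: p(x)·q(x) = -x^4 - 4*x^3 - 3*x^2.
∫_{-1}^{1} of each monomial x^k gives [2/(k+1) if k even, 0 if k odd]. Integrating term-by-term (or equivalently evaluating the antiderivative F(x) = -x^5/5 - x^4 - x^3 at the endpoints):
  F(1) − F(−1) = -11/5 − (1/5) = -12/5.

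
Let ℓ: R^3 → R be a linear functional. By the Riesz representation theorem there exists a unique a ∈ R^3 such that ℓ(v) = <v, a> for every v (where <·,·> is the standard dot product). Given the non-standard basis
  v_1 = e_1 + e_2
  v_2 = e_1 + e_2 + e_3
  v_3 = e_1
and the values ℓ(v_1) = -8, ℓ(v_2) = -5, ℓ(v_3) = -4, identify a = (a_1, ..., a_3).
a = (-4, -4, 3)

Write a = (a_1, ..., a_3) in the standard basis. For each basis vector v_i, ℓ(v_i) = <v_i, a> is a linear equation in the a_j's. Collect the n equations into a matrix system V a = ℓ, where row i of V is v_i (expressed in the standard basis). Since V is invertible (lower-triangular with 1s on the diagonal, up to permutation), solve by back-substitution:
  V =
[[1, 1, 0],
 [1, 1, 1],
 [1, 0, 0]]
  V a = (-8, -5, -4)
Solving gives a = (-4, -4, 3).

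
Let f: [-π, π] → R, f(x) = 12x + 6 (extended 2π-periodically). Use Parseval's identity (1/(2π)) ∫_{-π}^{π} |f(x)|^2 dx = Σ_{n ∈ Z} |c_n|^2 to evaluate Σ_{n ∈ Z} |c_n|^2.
Σ |c_n|^2 = 48π^2 + 36

Expand and integrate term by term over [-π, π]:
  ∫ (12x)^2 dx = 144·(2π^3/3); ∫ 2·12·(6)·x dx = 0 (odd integrand); ∫ 6^2 dx = 36·2π.
So (1/(2π)) ∫_{-π}^{π} (12x + 6)^2 dx = 144π^2/3 + 36 = 48π^2 + 36.
Parseval ⇒ Σ |c_n|^2 = 48π^2 + 36.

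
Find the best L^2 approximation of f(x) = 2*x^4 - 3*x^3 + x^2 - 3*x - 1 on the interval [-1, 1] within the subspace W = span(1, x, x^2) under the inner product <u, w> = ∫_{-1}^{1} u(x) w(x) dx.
g(x) = 19*x^2/7 - 24*x/5 - 41/35

The best approximation g ∈ W is the orthogonal projection of f onto W. Writing g = a_0 + a_1 x + a_2 x^2, the coefficients solve the normal equations G · a = b where
  G_{ij} = <φ_i, φ_j> and b_i = <f, φ_i>, with φ_0 = 1, φ_1 = x, φ_2 = x^2.
G =
  [2, 0, 2/3]
  [0, 2/3, 0]
  [2/3, 0, 2/5],
b = (-8/15, -16/5, 32/105).
Solving gives a_0 = -41/35, a_1 = -24/5, a_2 = 19/7, so
  g(x) = 19*x^2/7 - 24*x/5 - 41/35.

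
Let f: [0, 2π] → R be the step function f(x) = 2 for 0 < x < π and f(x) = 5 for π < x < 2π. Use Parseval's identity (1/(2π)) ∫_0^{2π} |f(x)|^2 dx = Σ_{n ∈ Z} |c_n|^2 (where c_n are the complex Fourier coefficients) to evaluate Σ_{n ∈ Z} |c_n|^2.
Σ |c_n|^2 = 29/2

Parseval equates the L^2 energy of f (normalised by 1/(2π)) with the ℓ^2 sum of its Fourier coefficients: (1/(2π)) ∫_0^{2π} |f|^2 = Σ |c_n|^2.
Compute the left side: (1/(2π)) [∫_0^π 2^2 dx + ∫_π^{2π} 5^2 dx] = (1/(2π)) · (4π + 25π) = (4 + 25)/2 = 29/2.
So Σ_{n ∈ Z} |c_n|^2 = 29/2.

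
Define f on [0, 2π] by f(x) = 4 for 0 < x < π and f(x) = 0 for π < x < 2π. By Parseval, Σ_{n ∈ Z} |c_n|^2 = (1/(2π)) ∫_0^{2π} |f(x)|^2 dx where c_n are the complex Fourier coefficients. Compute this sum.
Σ |c_n|^2 = 8

Parseval equates the L^2 energy of f (normalised by 1/(2π)) with the ℓ^2 sum of its Fourier coefficients: (1/(2π)) ∫_0^{2π} |f|^2 = Σ |c_n|^2.
Compute the left side: (1/(2π)) [∫_0^π 4^2 dx + ∫_π^{2π} 0^2 dx] = (1/(2π)) · (16π + 0π) = (16 + 0)/2 = 8.
So Σ_{n ∈ Z} |c_n|^2 = 8.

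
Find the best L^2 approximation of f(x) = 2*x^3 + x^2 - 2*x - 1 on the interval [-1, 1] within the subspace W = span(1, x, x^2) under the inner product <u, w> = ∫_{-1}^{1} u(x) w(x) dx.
g(x) = x^2 - 4*x/5 - 1

The best approximation g ∈ W is the orthogonal projection of f onto W. Writing g = a_0 + a_1 x + a_2 x^2, the coefficients solve the normal equations G · a = b where
  G_{ij} = <φ_i, φ_j> and b_i = <f, φ_i>, with φ_0 = 1, φ_1 = x, φ_2 = x^2.
G =
  [2, 0, 2/3]
  [0, 2/3, 0]
  [2/3, 0, 2/5],
b = (-4/3, -8/15, -4/15).
Solving gives a_0 = -1, a_1 = -4/5, a_2 = 1, so
  g(x) = x^2 - 4*x/5 - 1.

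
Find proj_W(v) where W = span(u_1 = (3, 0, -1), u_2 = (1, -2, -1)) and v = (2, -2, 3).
proj_W(v) = (9/11, -9/11, -6/11)

Set up U = [u_1 | ... | u_2] ∈ R^(3×2). The projector onto W = col(U) is P = U (U^T U)^(-1) U^T.
Compute U^T U =
  [10, 4]
  [4, 6],
and U^T v = (3, 3).
Solve U^T U · c = U^T v for the coefficients: c = (3/22, 9/22). The projection is proj_W(v) = U c.
Check: (v - proj_W(v)) · u_1 = 0  (should be 0).
Check: (v - proj_W(v)) · u_2 = 0  (should be 0).
Result: proj_W(v) = (9/11, -9/11, -6/11).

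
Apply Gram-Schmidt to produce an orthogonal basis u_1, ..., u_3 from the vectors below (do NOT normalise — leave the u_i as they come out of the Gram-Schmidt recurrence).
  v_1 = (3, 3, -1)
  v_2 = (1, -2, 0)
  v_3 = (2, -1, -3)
Orthogonal basis:
  u_1 = (3, 3, -1)
  u_2 = (28/19, -29/19, -3/19)
  u_3 = (-24/43, -12/43, -108/43)

Apply the Gram-Schmidt recurrence
  u_1 = v_1
  u_i = v_i − Σ_{j<i} ((v_i · u_j) / (u_j · u_j)) · u_j.

Step by step this gives:
  u_1 = (3, 3, -1)
  u_2 = (28/19, -29/19, -3/19)
  u_3 = (-24/43, -12/43, -108/43)

Orthogonality check:
  u_2 · u_1 = 0 (should be 0)
  u_3 · u_1 = 0 (should be 0)
  u_3 · u_2 = 0 (should be 0)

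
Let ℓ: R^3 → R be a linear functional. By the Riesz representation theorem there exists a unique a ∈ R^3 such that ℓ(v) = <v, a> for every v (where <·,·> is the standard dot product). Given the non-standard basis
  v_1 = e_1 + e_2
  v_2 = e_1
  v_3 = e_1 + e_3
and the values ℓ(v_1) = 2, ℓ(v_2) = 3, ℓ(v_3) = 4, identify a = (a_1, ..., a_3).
a = (3, -1, 1)

Write a = (a_1, ..., a_3) in the standard basis. For each basis vector v_i, ℓ(v_i) = <v_i, a> is a linear equation in the a_j's. Collect the n equations into a matrix system V a = ℓ, where row i of V is v_i (expressed in the standard basis). Since V is invertible (lower-triangular with 1s on the diagonal, up to permutation), solve by back-substitution:
  V =
[[1, 1, 0],
 [1, 0, 0],
 [1, 0, 1]]
  V a = (2, 3, 4)
Solving gives a = (3, -1, 1).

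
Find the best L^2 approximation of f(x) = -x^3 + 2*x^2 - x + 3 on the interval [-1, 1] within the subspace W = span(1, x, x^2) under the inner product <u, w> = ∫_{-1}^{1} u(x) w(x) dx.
g(x) = 2*x^2 - 8*x/5 + 3

The best approximation g ∈ W is the orthogonal projection of f onto W. Writing g = a_0 + a_1 x + a_2 x^2, the coefficients solve the normal equations G · a = b where
  G_{ij} = <φ_i, φ_j> and b_i = <f, φ_i>, with φ_0 = 1, φ_1 = x, φ_2 = x^2.
G =
  [2, 0, 2/3]
  [0, 2/3, 0]
  [2/3, 0, 2/5],
b = (22/3, -16/15, 14/5).
Solving gives a_0 = 3, a_1 = -8/5, a_2 = 2, so
  g(x) = 2*x^2 - 8*x/5 + 3.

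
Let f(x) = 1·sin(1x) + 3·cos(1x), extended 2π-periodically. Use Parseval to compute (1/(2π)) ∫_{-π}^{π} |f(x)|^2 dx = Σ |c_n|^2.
Σ |c_n|^2 = 5

Expand |f|^2 and use orthogonality of {sin(nx), cos(mx)} on [-π, π]:
  ∫_{-π}^{π} sin(nx)^2 dx = π, ∫ cos(mx)^2 dx = π, and cross terms integrate to 0.
So ∫_{-π}^{π} f(x)^2 dx = 1^2 · π + 3^2 · π = (1 + 9)π.
Divide by 2π: (1 + 9)/2 = 5.
By Parseval, this equals Σ |c_n|^2.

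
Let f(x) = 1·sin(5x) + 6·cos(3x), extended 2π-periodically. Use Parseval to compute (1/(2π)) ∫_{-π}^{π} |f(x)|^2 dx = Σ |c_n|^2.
Σ |c_n|^2 = 37/2

Expand |f|^2 and use orthogonality of {sin(nx), cos(mx)} on [-π, π]:
  ∫_{-π}^{π} sin(nx)^2 dx = π, ∫ cos(mx)^2 dx = π, and cross terms integrate to 0.
So ∫_{-π}^{π} f(x)^2 dx = 1^2 · π + 6^2 · π = (1 + 36)π.
Divide by 2π: (1 + 36)/2 = 37/2.
By Parseval, this equals Σ |c_n|^2.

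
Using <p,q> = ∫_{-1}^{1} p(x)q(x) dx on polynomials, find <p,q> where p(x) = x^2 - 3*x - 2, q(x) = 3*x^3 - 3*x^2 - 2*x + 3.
<p,q> = -34/5

Expand the product: p(x)·q(x) = 3*x^5 - 12*x^4 + x^3 + 15*x^2 - 5*x - 6.
∫_{-1}^{1} of each monomial x^k gives [2/(k+1) if k even, 0 if k odd]. Integrating term-by-term (or equivalently evaluating the antiderivative F(x) = x^6/2 - 12*x^5/5 + x^4/4 + 5*x^3 - 5*x^2/2 - 6*x at the endpoints):
  F(1) − F(−1) = -103/20 − (33/20) = -34/5.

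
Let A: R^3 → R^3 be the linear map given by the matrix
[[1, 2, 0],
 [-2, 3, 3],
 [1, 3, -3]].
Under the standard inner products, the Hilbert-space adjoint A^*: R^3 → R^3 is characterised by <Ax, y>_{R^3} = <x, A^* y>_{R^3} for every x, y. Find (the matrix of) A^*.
A^* = A^T =
[[1, -2, 1],
 [2, 3, 3],
 [0, 3, -3]]

For real matrices with standard dot products, the defining identity <Ax, y> = <x, A^* y> gives (Ax)^T y = x^T (A^*) y, i.e. x^T A^T y = x^T (A^*) y. Since this holds for all x, y, we must have A^* = A^T. Therefore
A^* =
[[1, -2, 1],
 [2, 3, 3],
 [0, 3, -3]].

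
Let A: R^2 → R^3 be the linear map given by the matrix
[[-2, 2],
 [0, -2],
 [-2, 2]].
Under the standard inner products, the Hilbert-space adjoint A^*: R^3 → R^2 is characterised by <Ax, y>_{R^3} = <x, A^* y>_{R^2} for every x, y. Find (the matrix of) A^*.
A^* = A^T =
[[-2, 0, -2],
 [2, -2, 2]]

For real matrices with standard dot products, the defining identity <Ax, y> = <x, A^* y> gives (Ax)^T y = x^T (A^*) y, i.e. x^T A^T y = x^T (A^*) y. Since this holds for all x, y, we must have A^* = A^T. Therefore
A^* =
[[-2, 0, -2],
 [2, -2, 2]].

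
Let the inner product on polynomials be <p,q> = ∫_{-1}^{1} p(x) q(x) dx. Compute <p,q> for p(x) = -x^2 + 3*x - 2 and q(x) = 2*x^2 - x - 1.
<p,q> = -4/5

Expand the product: p(x)·q(x) = -2*x^4 + 7*x^3 - 6*x^2 - x + 2.
∫_{-1}^{1} of each monomial x^k gives [2/(k+1) if k even, 0 if k odd]. Integrating term-by-term (or equivalently evaluating the antiderivative F(x) = -2*x^5/5 + 7*x^4/4 - 2*x^3 - x^2/2 + 2*x at the endpoints):
  F(1) − F(−1) = 17/20 − (33/20) = -4/5.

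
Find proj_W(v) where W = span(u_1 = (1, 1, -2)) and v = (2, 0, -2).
proj_W(v) = (1, 1, -2)

Set up U = [u_1 | ... | u_1] ∈ R^(3×1). The projector onto W = col(U) is P = U (U^T U)^(-1) U^T.
Compute U^T U =
  [6],
and U^T v = (6).
Solve U^T U · c = U^T v for the coefficients: c = (1). The projection is proj_W(v) = U c.
Check: (v - proj_W(v)) · u_1 = 0  (should be 0).
Result: proj_W(v) = (1, 1, -2).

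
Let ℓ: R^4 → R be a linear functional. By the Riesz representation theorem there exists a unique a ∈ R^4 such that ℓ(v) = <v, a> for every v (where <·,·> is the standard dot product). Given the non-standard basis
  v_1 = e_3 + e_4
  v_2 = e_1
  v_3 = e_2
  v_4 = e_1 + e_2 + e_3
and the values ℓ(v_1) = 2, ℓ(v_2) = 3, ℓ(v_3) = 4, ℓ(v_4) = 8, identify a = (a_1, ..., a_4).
a = (3, 4, 1, 1)

Write a = (a_1, ..., a_4) in the standard basis. For each basis vector v_i, ℓ(v_i) = <v_i, a> is a linear equation in the a_j's. Collect the n equations into a matrix system V a = ℓ, where row i of V is v_i (expressed in the standard basis). Since V is invertible (lower-triangular with 1s on the diagonal, up to permutation), solve by back-substitution:
  V =
[[0, 0, 1, 1],
 [1, 0, 0, 0],
 [0, 1, 0, 0],
 [1, 1, 1, 0]]
  V a = (2, 3, 4, 8)
Solving gives a = (3, 4, 1, 1).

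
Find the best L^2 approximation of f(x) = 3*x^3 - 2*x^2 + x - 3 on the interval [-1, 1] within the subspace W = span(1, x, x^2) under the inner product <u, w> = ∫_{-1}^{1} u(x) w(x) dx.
g(x) = -2*x^2 + 14*x/5 - 3

The best approximation g ∈ W is the orthogonal projection of f onto W. Writing g = a_0 + a_1 x + a_2 x^2, the coefficients solve the normal equations G · a = b where
  G_{ij} = <φ_i, φ_j> and b_i = <f, φ_i>, with φ_0 = 1, φ_1 = x, φ_2 = x^2.
G =
  [2, 0, 2/3]
  [0, 2/3, 0]
  [2/3, 0, 2/5],
b = (-22/3, 28/15, -14/5).
Solving gives a_0 = -3, a_1 = 14/5, a_2 = -2, so
  g(x) = -2*x^2 + 14*x/5 - 3.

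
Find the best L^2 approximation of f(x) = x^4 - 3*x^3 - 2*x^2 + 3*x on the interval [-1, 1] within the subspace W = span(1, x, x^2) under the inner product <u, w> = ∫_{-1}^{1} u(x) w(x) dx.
g(x) = -8*x^2/7 + 6*x/5 - 3/35

The best approximation g ∈ W is the orthogonal projection of f onto W. Writing g = a_0 + a_1 x + a_2 x^2, the coefficients solve the normal equations G · a = b where
  G_{ij} = <φ_i, φ_j> and b_i = <f, φ_i>, with φ_0 = 1, φ_1 = x, φ_2 = x^2.
G =
  [2, 0, 2/3]
  [0, 2/3, 0]
  [2/3, 0, 2/5],
b = (-14/15, 4/5, -18/35).
Solving gives a_0 = -3/35, a_1 = 6/5, a_2 = -8/7, so
  g(x) = -8*x^2/7 + 6*x/5 - 3/35.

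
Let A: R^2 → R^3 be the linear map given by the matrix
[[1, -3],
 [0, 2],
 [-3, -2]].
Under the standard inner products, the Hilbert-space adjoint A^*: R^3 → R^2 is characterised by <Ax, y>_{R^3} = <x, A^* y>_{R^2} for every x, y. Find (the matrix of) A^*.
A^* = A^T =
[[1, 0, -3],
 [-3, 2, -2]]

For real matrices with standard dot products, the defining identity <Ax, y> = <x, A^* y> gives (Ax)^T y = x^T (A^*) y, i.e. x^T A^T y = x^T (A^*) y. Since this holds for all x, y, we must have A^* = A^T. Therefore
A^* =
[[1, 0, -3],
 [-3, 2, -2]].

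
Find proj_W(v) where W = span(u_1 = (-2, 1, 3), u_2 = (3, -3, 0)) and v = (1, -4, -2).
proj_W(v) = (52/19, -43/19, -27/19)

Set up U = [u_1 | ... | u_2] ∈ R^(3×2). The projector onto W = col(U) is P = U (U^T U)^(-1) U^T.
Compute U^T U =
  [14, -9]
  [-9, 18],
and U^T v = (-12, 15).
Solve U^T U · c = U^T v for the coefficients: c = (-9/19, 34/57). The projection is proj_W(v) = U c.
Check: (v - proj_W(v)) · u_1 = 0  (should be 0).
Check: (v - proj_W(v)) · u_2 = 0  (should be 0).
Result: proj_W(v) = (52/19, -43/19, -27/19).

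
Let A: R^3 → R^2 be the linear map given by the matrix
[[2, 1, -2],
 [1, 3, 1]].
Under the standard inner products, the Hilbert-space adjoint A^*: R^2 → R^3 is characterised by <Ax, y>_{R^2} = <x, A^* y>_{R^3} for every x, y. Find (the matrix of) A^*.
A^* = A^T =
[[2, 1],
 [1, 3],
 [-2, 1]]

For real matrices with standard dot products, the defining identity <Ax, y> = <x, A^* y> gives (Ax)^T y = x^T (A^*) y, i.e. x^T A^T y = x^T (A^*) y. Since this holds for all x, y, we must have A^* = A^T. Therefore
A^* =
[[2, 1],
 [1, 3],
 [-2, 1]].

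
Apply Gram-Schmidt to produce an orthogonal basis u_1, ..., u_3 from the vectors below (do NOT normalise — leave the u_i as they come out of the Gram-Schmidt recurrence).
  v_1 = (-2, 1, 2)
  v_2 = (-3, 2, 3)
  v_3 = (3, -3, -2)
Orthogonal basis:
  u_1 = (-2, 1, 2)
  u_2 = (1/9, 4/9, -1/9)
  u_3 = (1/2, 0, 1/2)

Apply the Gram-Schmidt recurrence
  u_1 = v_1
  u_i = v_i − Σ_{j<i} ((v_i · u_j) / (u_j · u_j)) · u_j.

Step by step this gives:
  u_1 = (-2, 1, 2)
  u_2 = (1/9, 4/9, -1/9)
  u_3 = (1/2, 0, 1/2)

Orthogonality check:
  u_2 · u_1 = 0 (should be 0)
  u_3 · u_1 = 0 (should be 0)
  u_3 · u_2 = 0 (should be 0)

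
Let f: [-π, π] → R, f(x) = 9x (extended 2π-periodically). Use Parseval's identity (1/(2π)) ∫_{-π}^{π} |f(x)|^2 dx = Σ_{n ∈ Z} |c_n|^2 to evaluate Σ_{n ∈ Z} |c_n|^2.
Σ |c_n|^2 = 27π^2

Expand and integrate term by term over [-π, π]:
  ∫ (9x)^2 dx = 81·(2π^3/3); ∫ 2·9·(0)·x dx = 0 (odd integrand); ∫ 0^2 dx = 0·2π.
So (1/(2π)) ∫_{-π}^{π} (9x)^2 dx = 81π^2/3 + 0 = 27π^2.
Parseval ⇒ Σ |c_n|^2 = 27π^2.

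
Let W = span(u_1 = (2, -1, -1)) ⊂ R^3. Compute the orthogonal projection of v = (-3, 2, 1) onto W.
proj_W(v) = (-3, 3/2, 3/2)

Set up U = [u_1 | ... | u_1] ∈ R^(3×1). The projector onto W = col(U) is P = U (U^T U)^(-1) U^T.
Compute U^T U =
  [6],
and U^T v = (-9).
Solve U^T U · c = U^T v for the coefficients: c = (-3/2). The projection is proj_W(v) = U c.
Check: (v - proj_W(v)) · u_1 = 0  (should be 0).
Result: proj_W(v) = (-3, 3/2, 3/2).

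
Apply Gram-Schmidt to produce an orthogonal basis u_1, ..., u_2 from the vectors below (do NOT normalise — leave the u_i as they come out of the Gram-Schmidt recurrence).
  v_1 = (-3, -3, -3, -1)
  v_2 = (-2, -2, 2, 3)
Orthogonal basis:
  u_1 = (-3, -3, -3, -1)
  u_2 = (-47/28, -47/28, 65/28, 87/28)

Apply the Gram-Schmidt recurrence
  u_1 = v_1
  u_i = v_i − Σ_{j<i} ((v_i · u_j) / (u_j · u_j)) · u_j.

Step by step this gives:
  u_1 = (-3, -3, -3, -1)
  u_2 = (-47/28, -47/28, 65/28, 87/28)

Orthogonality check:
  u_2 · u_1 = 0 (should be 0)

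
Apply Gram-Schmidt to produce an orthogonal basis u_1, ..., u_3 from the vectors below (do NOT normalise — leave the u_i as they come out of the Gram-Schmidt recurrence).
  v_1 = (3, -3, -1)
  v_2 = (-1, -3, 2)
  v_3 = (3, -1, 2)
Orthogonal basis:
  u_1 = (3, -3, -1)
  u_2 = (-31/19, -45/19, 42/19)
  u_3 = (207/125, 23/25, 276/125)

Apply the Gram-Schmidt recurrence
  u_1 = v_1
  u_i = v_i − Σ_{j<i} ((v_i · u_j) / (u_j · u_j)) · u_j.

Step by step this gives:
  u_1 = (3, -3, -1)
  u_2 = (-31/19, -45/19, 42/19)
  u_3 = (207/125, 23/25, 276/125)

Orthogonality check:
  u_2 · u_1 = 0 (should be 0)
  u_3 · u_1 = 0 (should be 0)
  u_3 · u_2 = 0 (should be 0)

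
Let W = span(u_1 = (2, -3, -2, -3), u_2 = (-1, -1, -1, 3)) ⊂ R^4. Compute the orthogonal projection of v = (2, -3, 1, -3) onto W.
proj_W(v) = (81/46, -37/23, -43/46, -75/23)

Set up U = [u_1 | ... | u_2] ∈ R^(4×2). The projector onto W = col(U) is P = U (U^T U)^(-1) U^T.
Compute U^T U =
  [26, -6]
  [-6, 12],
and U^T v = (20, -9).
Solve U^T U · c = U^T v for the coefficients: c = (31/46, -19/46). The projection is proj_W(v) = U c.
Check: (v - proj_W(v)) · u_1 = 0  (should be 0).
Check: (v - proj_W(v)) · u_2 = 0  (should be 0).
Result: proj_W(v) = (81/46, -37/23, -43/46, -75/23).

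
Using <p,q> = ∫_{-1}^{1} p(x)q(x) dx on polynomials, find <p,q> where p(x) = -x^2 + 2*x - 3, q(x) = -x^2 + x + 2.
<p,q> = -48/5

Expand the product: p(x)·q(x) = x^4 - 3*x^3 + 3*x^2 + x - 6.
∫_{-1}^{1} of each monomial x^k gives [2/(k+1) if k even, 0 if k odd]. Integrating term-by-term (or equivalently evaluating the antiderivative F(x) = x^5/5 - 3*x^4/4 + x^3 + x^2/2 - 6*x at the endpoints):
  F(1) − F(−1) = -101/20 − (91/20) = -48/5.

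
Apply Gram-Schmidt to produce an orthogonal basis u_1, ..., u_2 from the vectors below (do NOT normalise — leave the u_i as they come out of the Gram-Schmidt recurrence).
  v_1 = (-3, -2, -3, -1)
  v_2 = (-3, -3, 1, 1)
Orthogonal basis:
  u_1 = (-3, -2, -3, -1)
  u_2 = (-36/23, -47/23, 56/23, 34/23)

Apply the Gram-Schmidt recurrence
  u_1 = v_1
  u_i = v_i − Σ_{j<i} ((v_i · u_j) / (u_j · u_j)) · u_j.

Step by step this gives:
  u_1 = (-3, -2, -3, -1)
  u_2 = (-36/23, -47/23, 56/23, 34/23)

Orthogonality check:
  u_2 · u_1 = 0 (should be 0)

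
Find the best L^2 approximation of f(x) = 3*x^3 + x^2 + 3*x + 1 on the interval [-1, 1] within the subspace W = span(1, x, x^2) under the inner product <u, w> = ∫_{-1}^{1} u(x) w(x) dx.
g(x) = x^2 + 24*x/5 + 1

The best approximation g ∈ W is the orthogonal projection of f onto W. Writing g = a_0 + a_1 x + a_2 x^2, the coefficients solve the normal equations G · a = b where
  G_{ij} = <φ_i, φ_j> and b_i = <f, φ_i>, with φ_0 = 1, φ_1 = x, φ_2 = x^2.
G =
  [2, 0, 2/3]
  [0, 2/3, 0]
  [2/3, 0, 2/5],
b = (8/3, 16/5, 16/15).
Solving gives a_0 = 1, a_1 = 24/5, a_2 = 1, so
  g(x) = x^2 + 24*x/5 + 1.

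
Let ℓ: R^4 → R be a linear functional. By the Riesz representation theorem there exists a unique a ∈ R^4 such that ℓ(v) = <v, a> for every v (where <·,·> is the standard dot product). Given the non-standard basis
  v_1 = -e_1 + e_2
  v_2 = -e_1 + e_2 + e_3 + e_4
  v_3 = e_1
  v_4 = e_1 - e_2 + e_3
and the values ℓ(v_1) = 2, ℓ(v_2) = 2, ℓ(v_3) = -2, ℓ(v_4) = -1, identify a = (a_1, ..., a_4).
a = (-2, 0, 1, -1)

Write a = (a_1, ..., a_4) in the standard basis. For each basis vector v_i, ℓ(v_i) = <v_i, a> is a linear equation in the a_j's. Collect the n equations into a matrix system V a = ℓ, where row i of V is v_i (expressed in the standard basis). Since V is invertible (lower-triangular with 1s on the diagonal, up to permutation), solve by back-substitution:
  V =
[[-1, 1, 0, 0],
 [-1, 1, 1, 1],
 [1, 0, 0, 0],
 [1, -1, 1, 0]]
  V a = (2, 2, -2, -1)
Solving gives a = (-2, 0, 1, -1).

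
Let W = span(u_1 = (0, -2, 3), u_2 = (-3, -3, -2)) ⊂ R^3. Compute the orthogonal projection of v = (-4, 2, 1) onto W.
proj_W(v) = (-6/11, -56/143, -85/143)

Set up U = [u_1 | ... | u_2] ∈ R^(3×2). The projector onto W = col(U) is P = U (U^T U)^(-1) U^T.
Compute U^T U =
  [13, 0]
  [0, 22],
and U^T v = (-1, 4).
Solve U^T U · c = U^T v for the coefficients: c = (-1/13, 2/11). The projection is proj_W(v) = U c.
Check: (v - proj_W(v)) · u_1 = 0  (should be 0).
Check: (v - proj_W(v)) · u_2 = 0  (should be 0).
Result: proj_W(v) = (-6/11, -56/143, -85/143).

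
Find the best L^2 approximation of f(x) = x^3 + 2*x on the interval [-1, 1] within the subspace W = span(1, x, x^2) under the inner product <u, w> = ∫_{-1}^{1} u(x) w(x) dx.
g(x) = 13*x/5

The best approximation g ∈ W is the orthogonal projection of f onto W. Writing g = a_0 + a_1 x + a_2 x^2, the coefficients solve the normal equations G · a = b where
  G_{ij} = <φ_i, φ_j> and b_i = <f, φ_i>, with φ_0 = 1, φ_1 = x, φ_2 = x^2.
G =
  [2, 0, 2/3]
  [0, 2/3, 0]
  [2/3, 0, 2/5],
b = (0, 26/15, 0).
Solving gives a_0 = 0, a_1 = 13/5, a_2 = 0, so
  g(x) = 13*x/5.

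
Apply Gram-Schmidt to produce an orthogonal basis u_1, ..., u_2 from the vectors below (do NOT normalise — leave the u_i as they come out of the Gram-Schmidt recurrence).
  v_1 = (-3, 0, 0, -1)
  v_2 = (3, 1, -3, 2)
Orthogonal basis:
  u_1 = (-3, 0, 0, -1)
  u_2 = (-3/10, 1, -3, 9/10)

Apply the Gram-Schmidt recurrence
  u_1 = v_1
  u_i = v_i − Σ_{j<i} ((v_i · u_j) / (u_j · u_j)) · u_j.

Step by step this gives:
  u_1 = (-3, 0, 0, -1)
  u_2 = (-3/10, 1, -3, 9/10)

Orthogonality check:
  u_2 · u_1 = 0 (should be 0)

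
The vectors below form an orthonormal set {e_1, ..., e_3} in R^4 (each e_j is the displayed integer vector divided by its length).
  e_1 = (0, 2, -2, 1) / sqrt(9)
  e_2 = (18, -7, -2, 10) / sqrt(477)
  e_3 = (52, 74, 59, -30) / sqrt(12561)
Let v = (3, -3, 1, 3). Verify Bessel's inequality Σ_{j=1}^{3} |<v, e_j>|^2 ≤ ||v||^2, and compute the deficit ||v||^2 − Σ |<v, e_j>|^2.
Σ |<v, e_j>|^2 = 6107/237; ||v||^2 = 28; deficit = 529/237

Write each e_j = u_j / sqrt(<u_j, u_j>) where u_j is the displayed integer vector. Then <v, e_j> = <v, u_j> / sqrt(<u_j, u_j>), so |<v, e_j>|^2 = <v, u_j>^2 / <u_j, u_j>.
Coefficients: <v, e_1> = -5/sqrt(9), <v, e_2> = 103/sqrt(477), <v, e_3> = -97/sqrt(12561).
Square and sum: Σ |<v, e_j>|^2 = 6107/237.
Compute ||v||^2 = v·v = 28.
Deficit = 28 − 6107/237 = 529/237 ≥ 0, confirming Bessel's inequality. (The deficit equals ||v − Σ <v,e_j> e_j||^2, the squared distance from v to span{e_j}.)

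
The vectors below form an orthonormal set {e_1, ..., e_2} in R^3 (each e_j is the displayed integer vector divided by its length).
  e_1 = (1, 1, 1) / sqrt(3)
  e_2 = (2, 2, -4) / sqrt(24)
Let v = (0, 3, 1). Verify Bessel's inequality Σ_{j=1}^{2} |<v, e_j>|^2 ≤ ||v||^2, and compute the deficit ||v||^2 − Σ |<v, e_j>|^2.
Σ |<v, e_j>|^2 = 11/2; ||v||^2 = 10; deficit = 9/2

Write each e_j = u_j / sqrt(<u_j, u_j>) where u_j is the displayed integer vector. Then <v, e_j> = <v, u_j> / sqrt(<u_j, u_j>), so |<v, e_j>|^2 = <v, u_j>^2 / <u_j, u_j>.
Coefficients: <v, e_1> = 4/sqrt(3), <v, e_2> = 2/sqrt(24).
Square and sum: Σ |<v, e_j>|^2 = 11/2.
Compute ||v||^2 = v·v = 10.
Deficit = 10 − 11/2 = 9/2 ≥ 0, confirming Bessel's inequality. (The deficit equals ||v − Σ <v,e_j> e_j||^2, the squared distance from v to span{e_j}.)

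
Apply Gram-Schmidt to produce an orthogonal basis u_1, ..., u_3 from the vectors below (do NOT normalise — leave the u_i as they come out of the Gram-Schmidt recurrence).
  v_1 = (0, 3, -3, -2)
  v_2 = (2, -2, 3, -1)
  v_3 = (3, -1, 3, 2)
Orthogonal basis:
  u_1 = (0, 3, -3, -2)
  u_2 = (2, -5/22, 27/22, -24/11)
  u_3 = (437/227, 296/227, 36/227, 390/227)

Apply the Gram-Schmidt recurrence
  u_1 = v_1
  u_i = v_i − Σ_{j<i} ((v_i · u_j) / (u_j · u_j)) · u_j.

Step by step this gives:
  u_1 = (0, 3, -3, -2)
  u_2 = (2, -5/22, 27/22, -24/11)
  u_3 = (437/227, 296/227, 36/227, 390/227)

Orthogonality check:
  u_2 · u_1 = 0 (should be 0)
  u_3 · u_1 = 0 (should be 0)
  u_3 · u_2 = 0 (should be 0)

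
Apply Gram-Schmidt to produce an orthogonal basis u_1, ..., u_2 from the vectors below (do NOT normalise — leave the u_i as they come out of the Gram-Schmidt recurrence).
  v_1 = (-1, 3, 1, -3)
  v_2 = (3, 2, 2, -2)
Orthogonal basis:
  u_1 = (-1, 3, 1, -3)
  u_2 = (71/20, 7/20, 29/20, -7/20)

Apply the Gram-Schmidt recurrence
  u_1 = v_1
  u_i = v_i − Σ_{j<i} ((v_i · u_j) / (u_j · u_j)) · u_j.

Step by step this gives:
  u_1 = (-1, 3, 1, -3)
  u_2 = (71/20, 7/20, 29/20, -7/20)

Orthogonality check:
  u_2 · u_1 = 0 (should be 0)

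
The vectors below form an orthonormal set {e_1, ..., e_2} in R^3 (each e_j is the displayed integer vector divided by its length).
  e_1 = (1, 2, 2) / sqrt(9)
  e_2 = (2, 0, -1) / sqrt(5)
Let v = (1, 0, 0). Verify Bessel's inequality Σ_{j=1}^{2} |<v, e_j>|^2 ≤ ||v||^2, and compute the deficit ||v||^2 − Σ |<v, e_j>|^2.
Σ |<v, e_j>|^2 = 41/45; ||v||^2 = 1; deficit = 4/45

Write each e_j = u_j / sqrt(<u_j, u_j>) where u_j is the displayed integer vector. Then <v, e_j> = <v, u_j> / sqrt(<u_j, u_j>), so |<v, e_j>|^2 = <v, u_j>^2 / <u_j, u_j>.
Coefficients: <v, e_1> = 1/sqrt(9), <v, e_2> = 2/sqrt(5).
Square and sum: Σ |<v, e_j>|^2 = 41/45.
Compute ||v||^2 = v·v = 1.
Deficit = 1 − 41/45 = 4/45 ≥ 0, confirming Bessel's inequality. (The deficit equals ||v − Σ <v,e_j> e_j||^2, the squared distance from v to span{e_j}.)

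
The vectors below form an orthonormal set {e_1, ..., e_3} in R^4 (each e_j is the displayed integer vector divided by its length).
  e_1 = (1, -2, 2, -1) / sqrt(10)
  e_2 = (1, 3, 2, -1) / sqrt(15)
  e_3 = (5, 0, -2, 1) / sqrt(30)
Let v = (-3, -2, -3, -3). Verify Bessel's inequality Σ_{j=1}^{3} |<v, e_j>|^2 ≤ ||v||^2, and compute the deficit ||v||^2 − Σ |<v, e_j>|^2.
Σ |<v, e_j>|^2 = 74/5; ||v||^2 = 31; deficit = 81/5

Write each e_j = u_j / sqrt(<u_j, u_j>) where u_j is the displayed integer vector. Then <v, e_j> = <v, u_j> / sqrt(<u_j, u_j>), so |<v, e_j>|^2 = <v, u_j>^2 / <u_j, u_j>.
Coefficients: <v, e_1> = -2/sqrt(10), <v, e_2> = -12/sqrt(15), <v, e_3> = -12/sqrt(30).
Square and sum: Σ |<v, e_j>|^2 = 74/5.
Compute ||v||^2 = v·v = 31.
Deficit = 31 − 74/5 = 81/5 ≥ 0, confirming Bessel's inequality. (The deficit equals ||v − Σ <v,e_j> e_j||^2, the squared distance from v to span{e_j}.)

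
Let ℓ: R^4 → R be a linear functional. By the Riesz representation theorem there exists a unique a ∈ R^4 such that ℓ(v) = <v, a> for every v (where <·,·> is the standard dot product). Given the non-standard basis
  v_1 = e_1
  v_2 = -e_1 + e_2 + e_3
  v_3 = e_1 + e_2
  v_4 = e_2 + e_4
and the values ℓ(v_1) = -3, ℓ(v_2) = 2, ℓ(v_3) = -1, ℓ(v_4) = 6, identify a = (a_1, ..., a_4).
a = (-3, 2, -3, 4)

Write a = (a_1, ..., a_4) in the standard basis. For each basis vector v_i, ℓ(v_i) = <v_i, a> is a linear equation in the a_j's. Collect the n equations into a matrix system V a = ℓ, where row i of V is v_i (expressed in the standard basis). Since V is invertible (lower-triangular with 1s on the diagonal, up to permutation), solve by back-substitution:
  V =
[[1, 0, 0, 0],
 [-1, 1, 1, 0],
 [1, 1, 0, 0],
 [0, 1, 0, 1]]
  V a = (-3, 2, -1, 6)
Solving gives a = (-3, 2, -3, 4).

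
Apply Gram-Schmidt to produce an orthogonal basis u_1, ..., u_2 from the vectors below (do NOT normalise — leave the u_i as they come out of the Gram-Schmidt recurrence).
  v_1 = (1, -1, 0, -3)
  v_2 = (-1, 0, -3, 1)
Orthogonal basis:
  u_1 = (1, -1, 0, -3)
  u_2 = (-7/11, -4/11, -3, -1/11)

Apply the Gram-Schmidt recurrence
  u_1 = v_1
  u_i = v_i − Σ_{j<i} ((v_i · u_j) / (u_j · u_j)) · u_j.

Step by step this gives:
  u_1 = (1, -1, 0, -3)
  u_2 = (-7/11, -4/11, -3, -1/11)

Orthogonality check:
  u_2 · u_1 = 0 (should be 0)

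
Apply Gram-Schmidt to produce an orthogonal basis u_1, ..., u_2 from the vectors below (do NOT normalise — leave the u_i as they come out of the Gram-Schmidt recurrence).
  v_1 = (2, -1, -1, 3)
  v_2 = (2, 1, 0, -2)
Orthogonal basis:
  u_1 = (2, -1, -1, 3)
  u_2 = (12/5, 4/5, -1/5, -7/5)

Apply the Gram-Schmidt recurrence
  u_1 = v_1
  u_i = v_i − Σ_{j<i} ((v_i · u_j) / (u_j · u_j)) · u_j.

Step by step this gives:
  u_1 = (2, -1, -1, 3)
  u_2 = (12/5, 4/5, -1/5, -7/5)

Orthogonality check:
  u_2 · u_1 = 0 (should be 0)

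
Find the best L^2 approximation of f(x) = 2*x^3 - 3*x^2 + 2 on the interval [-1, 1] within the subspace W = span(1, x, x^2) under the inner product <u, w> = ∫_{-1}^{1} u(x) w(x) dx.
g(x) = -3*x^2 + 6*x/5 + 2

The best approximation g ∈ W is the orthogonal projection of f onto W. Writing g = a_0 + a_1 x + a_2 x^2, the coefficients solve the normal equations G · a = b where
  G_{ij} = <φ_i, φ_j> and b_i = <f, φ_i>, with φ_0 = 1, φ_1 = x, φ_2 = x^2.
G =
  [2, 0, 2/3]
  [0, 2/3, 0]
  [2/3, 0, 2/5],
b = (2, 4/5, 2/15).
Solving gives a_0 = 2, a_1 = 6/5, a_2 = -3, so
  g(x) = -3*x^2 + 6*x/5 + 2.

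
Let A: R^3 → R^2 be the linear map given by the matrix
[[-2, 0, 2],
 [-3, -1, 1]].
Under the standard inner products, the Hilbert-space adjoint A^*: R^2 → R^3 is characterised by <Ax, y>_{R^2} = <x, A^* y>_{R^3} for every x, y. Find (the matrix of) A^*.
A^* = A^T =
[[-2, -3],
 [0, -1],
 [2, 1]]

For real matrices with standard dot products, the defining identity <Ax, y> = <x, A^* y> gives (Ax)^T y = x^T (A^*) y, i.e. x^T A^T y = x^T (A^*) y. Since this holds for all x, y, we must have A^* = A^T. Therefore
A^* =
[[-2, -3],
 [0, -1],
 [2, 1]].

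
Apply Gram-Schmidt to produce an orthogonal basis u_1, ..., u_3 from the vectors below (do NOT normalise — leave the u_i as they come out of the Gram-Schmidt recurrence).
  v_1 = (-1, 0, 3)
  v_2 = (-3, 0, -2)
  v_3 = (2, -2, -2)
Orthogonal basis:
  u_1 = (-1, 0, 3)
  u_2 = (-33/10, 0, -11/10)
  u_3 = (0, -2, 0)

Apply the Gram-Schmidt recurrence
  u_1 = v_1
  u_i = v_i − Σ_{j<i} ((v_i · u_j) / (u_j · u_j)) · u_j.

Step by step this gives:
  u_1 = (-1, 0, 3)
  u_2 = (-33/10, 0, -11/10)
  u_3 = (0, -2, 0)

Orthogonality check:
  u_2 · u_1 = 0 (should be 0)
  u_3 · u_1 = 0 (should be 0)
  u_3 · u_2 = 0 (should be 0)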